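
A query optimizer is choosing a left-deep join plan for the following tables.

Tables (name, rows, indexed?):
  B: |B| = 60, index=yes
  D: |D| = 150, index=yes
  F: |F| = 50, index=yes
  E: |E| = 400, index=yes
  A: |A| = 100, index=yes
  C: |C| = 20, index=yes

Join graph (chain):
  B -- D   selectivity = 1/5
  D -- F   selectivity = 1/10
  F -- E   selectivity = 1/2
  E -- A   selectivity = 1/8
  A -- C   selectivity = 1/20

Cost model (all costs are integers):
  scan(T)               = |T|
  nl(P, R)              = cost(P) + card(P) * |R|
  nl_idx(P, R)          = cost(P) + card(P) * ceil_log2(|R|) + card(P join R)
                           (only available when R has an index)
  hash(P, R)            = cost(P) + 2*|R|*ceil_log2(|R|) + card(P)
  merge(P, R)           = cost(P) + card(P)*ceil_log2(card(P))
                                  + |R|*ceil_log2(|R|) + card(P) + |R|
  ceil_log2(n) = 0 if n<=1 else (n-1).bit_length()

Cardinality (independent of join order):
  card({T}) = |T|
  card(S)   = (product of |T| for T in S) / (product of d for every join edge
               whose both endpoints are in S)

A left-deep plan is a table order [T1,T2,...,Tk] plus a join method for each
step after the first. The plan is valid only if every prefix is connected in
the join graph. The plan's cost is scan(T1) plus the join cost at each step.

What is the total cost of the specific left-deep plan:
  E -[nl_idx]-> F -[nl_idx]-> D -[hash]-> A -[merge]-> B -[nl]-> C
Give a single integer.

step 1: scan E: cost=400, card=400
step 2: join F via nl_idx
    card(P join F) = 400*50/(2) = 10000
    cost = 400 + 400*6 + 10000 = 12800
step 3: join D via nl_idx
    card(P join D) = 10000*150/(10) = 150000
    cost = 12800 + 10000*8 + 150000 = 242800
step 4: join A via hash
    card(P join A) = 150000*100/(8) = 1875000
    cost = 242800 + 2*100*7 + 150000 = 394200
step 5: join B via merge
    card(P join B) = 1875000*60/(5) = 22500000
    cost = 394200 + 1875000*21 + 60*6 + 1875000 + 60 = 41644620
step 6: join C via nl
    card(P join C) = 22500000*20/(20) = 22500000
    cost = 41644620 + 22500000*20 = 491644620

491644620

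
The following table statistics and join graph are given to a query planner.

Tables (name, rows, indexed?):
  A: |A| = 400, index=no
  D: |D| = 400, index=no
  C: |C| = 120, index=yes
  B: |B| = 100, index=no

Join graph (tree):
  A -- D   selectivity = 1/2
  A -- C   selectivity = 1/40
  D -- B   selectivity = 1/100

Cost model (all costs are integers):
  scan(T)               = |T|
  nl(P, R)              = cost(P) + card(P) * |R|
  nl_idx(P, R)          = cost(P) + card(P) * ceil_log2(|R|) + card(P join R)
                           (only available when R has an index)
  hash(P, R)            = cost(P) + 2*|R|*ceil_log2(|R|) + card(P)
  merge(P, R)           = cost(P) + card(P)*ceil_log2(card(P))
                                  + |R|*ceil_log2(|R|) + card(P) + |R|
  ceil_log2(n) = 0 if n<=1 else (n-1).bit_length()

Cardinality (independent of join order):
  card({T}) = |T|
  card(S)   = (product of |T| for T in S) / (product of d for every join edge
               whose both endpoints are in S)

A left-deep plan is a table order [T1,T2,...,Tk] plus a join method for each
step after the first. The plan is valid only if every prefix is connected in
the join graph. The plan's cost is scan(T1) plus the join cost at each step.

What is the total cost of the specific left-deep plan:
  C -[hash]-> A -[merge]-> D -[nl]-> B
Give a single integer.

24025840

step 1: scan C: cost=120, card=120
step 2: join A via hash
    card(P join A) = 120*400/(40) = 1200
    cost = 120 + 2*400*9 + 120 = 7440
step 3: join D via merge
    card(P join D) = 1200*400/(2) = 240000
    cost = 7440 + 1200*11 + 400*9 + 1200 + 400 = 25840
step 4: join B via nl
    card(P join B) = 240000*100/(100) = 240000
    cost = 25840 + 240000*100 = 24025840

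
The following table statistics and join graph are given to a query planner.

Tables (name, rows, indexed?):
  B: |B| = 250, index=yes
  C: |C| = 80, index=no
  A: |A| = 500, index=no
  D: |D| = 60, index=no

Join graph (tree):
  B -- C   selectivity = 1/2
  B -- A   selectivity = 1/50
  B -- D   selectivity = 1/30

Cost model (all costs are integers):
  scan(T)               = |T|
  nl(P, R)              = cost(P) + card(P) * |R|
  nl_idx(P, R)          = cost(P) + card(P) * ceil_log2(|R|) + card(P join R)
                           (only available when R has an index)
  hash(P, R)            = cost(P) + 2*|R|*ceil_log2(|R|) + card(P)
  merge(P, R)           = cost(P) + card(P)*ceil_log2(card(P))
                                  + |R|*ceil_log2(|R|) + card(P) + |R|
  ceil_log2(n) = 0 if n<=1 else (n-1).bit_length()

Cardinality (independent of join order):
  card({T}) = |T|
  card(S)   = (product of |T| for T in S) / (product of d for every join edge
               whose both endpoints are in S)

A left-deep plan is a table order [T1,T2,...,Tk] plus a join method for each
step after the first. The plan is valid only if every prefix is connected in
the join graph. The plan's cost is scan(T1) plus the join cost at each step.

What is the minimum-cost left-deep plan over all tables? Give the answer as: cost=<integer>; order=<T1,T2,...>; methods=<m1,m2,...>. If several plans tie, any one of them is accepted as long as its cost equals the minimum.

cost=14340; order=A,B,D,C; methods=hash,hash,hash

Selinger DP (subsets sized 1..n):
  {B}: scan cost=250, card=250
  {C}: scan cost=80, card=80
  {A}: scan cost=500, card=500
  {D}: scan cost=60, card=60
  {BC}: card=10000; try (C,hash)→1620, (B,merge)→2970, (C,merge)→3140, (B,hash)→4160, (B,nl_idx)→10720, (B,nl)→20080 …(+1); best=1620 via (C,hash)
  {AB}: card=2500; try (B,hash)→5000, (B,nl_idx)→7000, (A,merge)→7500, (B,merge)→7750, (A,hash)→9500, (A,nl)→125250 …(+1); best=5000 via (B,hash)
  {BD}: card=500; try (B,nl_idx)→1040, (D,hash)→1220, (B,merge)→2730, (D,merge)→2920, (B,hash)→4120, (B,nl)→15060 …(+1); best=1040 via (B,nl_idx)
  {ABC}: card=100000; try (C,hash)→8620, (A,hash)→20620, (C,merge)→38140, (A,merge)→156620, (C,nl)→205000, (A,nl)→5001620; best=8620 via (C,hash)
  {BCD}: card=20000; try (C,hash)→2660, (C,merge)→6680, (D,hash)→12340, (C,nl)→41040, (D,merge)→152040, (D,nl)→601620; best=2660 via (C,hash)
  {ABD}: card=5000; try (D,hash)→8220, (A,hash)→10540, (A,merge)→11040, (D,merge)→37920, (D,nl)→155000, (A,nl)→251040; best=8220 via (D,hash)
  {ABCD}: card=200000; try (C,hash)→14340, (A,hash)→31660, (C,merge)→78860, (D,hash)→109340, (A,merge)→327660, (C,nl)→408220 …(+3); best=14340 via (C,hash)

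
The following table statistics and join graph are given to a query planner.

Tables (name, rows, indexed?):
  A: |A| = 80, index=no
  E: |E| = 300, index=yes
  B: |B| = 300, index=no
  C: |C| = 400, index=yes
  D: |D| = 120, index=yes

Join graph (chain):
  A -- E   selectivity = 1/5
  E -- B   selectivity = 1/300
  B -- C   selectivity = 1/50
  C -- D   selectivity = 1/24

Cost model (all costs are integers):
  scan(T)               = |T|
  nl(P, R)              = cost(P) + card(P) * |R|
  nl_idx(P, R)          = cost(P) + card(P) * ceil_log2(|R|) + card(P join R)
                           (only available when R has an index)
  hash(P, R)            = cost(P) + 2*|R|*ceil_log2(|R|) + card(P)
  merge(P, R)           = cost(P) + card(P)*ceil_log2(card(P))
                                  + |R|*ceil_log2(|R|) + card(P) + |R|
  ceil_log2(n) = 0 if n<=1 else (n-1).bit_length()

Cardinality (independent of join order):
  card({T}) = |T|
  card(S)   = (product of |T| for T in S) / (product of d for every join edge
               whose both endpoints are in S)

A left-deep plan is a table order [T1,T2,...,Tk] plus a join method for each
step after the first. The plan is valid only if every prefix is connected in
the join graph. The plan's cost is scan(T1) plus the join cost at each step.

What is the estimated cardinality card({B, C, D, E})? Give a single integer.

Tables in S: B(300), C(400), D(120), E(300)
Edges inside S: E-B(d=300), B-C(d=50), C-D(d=24)
numerator = 300 * 400 * 120 * 300 = 4320000000
denominator = 300 * 50 * 24 = 360000
card(S) = 4320000000 / 360000 = 12000

12000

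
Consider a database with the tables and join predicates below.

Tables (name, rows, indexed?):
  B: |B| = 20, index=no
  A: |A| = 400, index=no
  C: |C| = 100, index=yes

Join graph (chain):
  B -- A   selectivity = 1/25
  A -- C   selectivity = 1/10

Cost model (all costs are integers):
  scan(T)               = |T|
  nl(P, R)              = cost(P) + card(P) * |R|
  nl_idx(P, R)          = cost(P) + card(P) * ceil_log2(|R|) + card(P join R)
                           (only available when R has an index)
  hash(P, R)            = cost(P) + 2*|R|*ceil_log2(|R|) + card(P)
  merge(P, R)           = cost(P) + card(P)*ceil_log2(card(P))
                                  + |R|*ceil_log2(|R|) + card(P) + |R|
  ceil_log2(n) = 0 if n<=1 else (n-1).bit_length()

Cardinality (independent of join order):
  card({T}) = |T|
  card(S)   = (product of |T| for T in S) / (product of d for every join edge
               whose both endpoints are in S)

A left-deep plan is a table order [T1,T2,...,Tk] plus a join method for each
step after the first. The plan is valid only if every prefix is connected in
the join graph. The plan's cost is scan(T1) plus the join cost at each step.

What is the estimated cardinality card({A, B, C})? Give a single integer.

3200

Tables in S: A(400), B(20), C(100)
Edges inside S: B-A(d=25), A-C(d=10)
numerator = 400 * 20 * 100 = 800000
denominator = 25 * 10 = 250
card(S) = 800000 / 250 = 3200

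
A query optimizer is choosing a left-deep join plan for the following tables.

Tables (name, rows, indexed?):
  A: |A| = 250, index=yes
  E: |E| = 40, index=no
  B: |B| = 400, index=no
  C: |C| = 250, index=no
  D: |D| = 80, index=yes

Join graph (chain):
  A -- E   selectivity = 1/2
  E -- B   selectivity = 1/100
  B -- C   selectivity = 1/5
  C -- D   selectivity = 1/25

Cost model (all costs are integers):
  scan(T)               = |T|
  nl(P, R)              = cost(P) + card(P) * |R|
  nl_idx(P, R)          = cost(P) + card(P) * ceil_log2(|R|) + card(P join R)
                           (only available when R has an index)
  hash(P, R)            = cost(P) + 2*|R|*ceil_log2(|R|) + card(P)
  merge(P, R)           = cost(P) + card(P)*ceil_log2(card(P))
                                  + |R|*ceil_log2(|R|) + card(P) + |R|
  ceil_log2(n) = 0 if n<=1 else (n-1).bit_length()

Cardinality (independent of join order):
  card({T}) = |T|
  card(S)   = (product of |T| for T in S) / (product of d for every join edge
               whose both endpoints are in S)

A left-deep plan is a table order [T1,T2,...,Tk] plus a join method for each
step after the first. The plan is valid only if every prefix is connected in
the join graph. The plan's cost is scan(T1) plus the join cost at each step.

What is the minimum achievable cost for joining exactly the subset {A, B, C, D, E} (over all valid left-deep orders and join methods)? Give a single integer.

Selinger DP over subsets of {A,B,C,D,E}:
  {A}: scan cost=250, card=250
  {E}: scan cost=40, card=40
  {B}: scan cost=400, card=400
  {C}: scan cost=250, card=250
  {D}: scan cost=80, card=80
  {AE}: card=5000; try (E,hash)→980, (A,merge)→2570, (E,merge)→2780, (A,hash)→4080, (A,nl_idx)→5360, (A,nl)→10040 …(+1); best=980 via (E,hash)
  {BE}: card=160; try (E,hash)→1280, (B,merge)→4320, (E,merge)→4680, (B,hash)→7280, (B,nl)→16040, (E,nl)→16400; best=1280 via (E,hash)
  {BC}: card=20000; try (C,hash)→4800, (B,merge)→6500, (C,merge)→6650, (B,hash)→7700, (B,nl)→100250, (C,nl)→100400; best=4800 via (C,hash)
  {CD}: card=800; try (D,hash)→1620, (D,nl_idx)→2800, (C,merge)→2970, (D,merge)→3140, (C,hash)→4160, (C,nl)→20080 …(+1); best=1620 via (D,hash)
  {ABE}: card=20000; try (A,merge)→4970, (A,hash)→5440, (B,hash)→13180, (A,nl_idx)→22560, (A,nl)→41280, (B,merge)→74980 …(+1); best=4970 via (A,merge)
  {BCE}: card=8000; try (C,merge)→4970, (C,hash)→5440, (E,hash)→25280, (C,nl)→41280, (E,merge)→325080, (E,nl)→804800; best=4970 via (C,merge)
  {BCD}: card=64000; try (B,hash)→9620, (B,merge)→14420, (D,hash)→25920, (D,nl_idx)→208800, (B,nl)→321620, (D,merge)→325440 …(+1); best=9620 via (B,hash)
  {ABCE}: card=1000000; try (A,hash)→16970, (C,hash)→28970, (A,merge)→119220, (C,merge)→327220, (A,nl_idx)→1068970, (A,nl)→2004970 …(+1); best=16970 via (A,hash)
  {BCDE}: card=25600; try (D,hash)→14090, (E,hash)→74100, (D,nl_idx)→86570, (D,merge)→117610, (D,nl)→644970, (E,merge)→1097900 …(+1); best=14090 via (D,hash)
  {ABCDE}: card=3200000; try (A,hash)→43690, (A,merge)→425940, (D,hash)→1018090, (A,nl_idx)→3418890, (A,nl)→6414090, (D,nl_idx)→10216970 …(+2); best=43690 via (A,hash)

43690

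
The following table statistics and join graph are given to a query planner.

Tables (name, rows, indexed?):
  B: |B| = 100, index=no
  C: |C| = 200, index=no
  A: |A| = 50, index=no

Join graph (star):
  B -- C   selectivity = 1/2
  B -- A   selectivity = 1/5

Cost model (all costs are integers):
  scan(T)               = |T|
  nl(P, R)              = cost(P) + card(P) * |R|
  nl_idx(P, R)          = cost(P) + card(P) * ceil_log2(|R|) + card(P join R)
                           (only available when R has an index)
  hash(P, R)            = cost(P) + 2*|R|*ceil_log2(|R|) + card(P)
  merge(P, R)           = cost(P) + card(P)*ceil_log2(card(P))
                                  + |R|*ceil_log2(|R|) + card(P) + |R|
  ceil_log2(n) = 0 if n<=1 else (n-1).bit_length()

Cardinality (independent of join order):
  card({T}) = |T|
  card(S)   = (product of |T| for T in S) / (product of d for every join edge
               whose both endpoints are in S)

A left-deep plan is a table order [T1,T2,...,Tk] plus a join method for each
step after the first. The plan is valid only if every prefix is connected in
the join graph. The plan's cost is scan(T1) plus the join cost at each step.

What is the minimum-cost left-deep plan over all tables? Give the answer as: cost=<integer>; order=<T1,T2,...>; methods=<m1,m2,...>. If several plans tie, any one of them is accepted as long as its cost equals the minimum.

cost=5000; order=B,A,C; methods=hash,hash

Selinger DP (subsets sized 1..n):
  {B}: scan cost=100, card=100
  {C}: scan cost=200, card=200
  {A}: scan cost=50, card=50
  {BC}: card=10000; try (B,hash)→1800, (C,merge)→2700, (B,merge)→2800, (C,hash)→3400, (C,nl)→20100, (B,nl)→20200; best=1800 via (B,hash)
  {AB}: card=1000; try (A,hash)→800, (B,merge)→1200, (A,merge)→1250, (B,hash)→1500, (B,nl)→5050, (A,nl)→5100; best=800 via (A,hash)
  {ABC}: card=100000; try (C,hash)→5000, (A,hash)→12400, (C,merge)→13600, (A,merge)→152150, (C,nl)→200800, (A,nl)→501800; best=5000 via (C,hash)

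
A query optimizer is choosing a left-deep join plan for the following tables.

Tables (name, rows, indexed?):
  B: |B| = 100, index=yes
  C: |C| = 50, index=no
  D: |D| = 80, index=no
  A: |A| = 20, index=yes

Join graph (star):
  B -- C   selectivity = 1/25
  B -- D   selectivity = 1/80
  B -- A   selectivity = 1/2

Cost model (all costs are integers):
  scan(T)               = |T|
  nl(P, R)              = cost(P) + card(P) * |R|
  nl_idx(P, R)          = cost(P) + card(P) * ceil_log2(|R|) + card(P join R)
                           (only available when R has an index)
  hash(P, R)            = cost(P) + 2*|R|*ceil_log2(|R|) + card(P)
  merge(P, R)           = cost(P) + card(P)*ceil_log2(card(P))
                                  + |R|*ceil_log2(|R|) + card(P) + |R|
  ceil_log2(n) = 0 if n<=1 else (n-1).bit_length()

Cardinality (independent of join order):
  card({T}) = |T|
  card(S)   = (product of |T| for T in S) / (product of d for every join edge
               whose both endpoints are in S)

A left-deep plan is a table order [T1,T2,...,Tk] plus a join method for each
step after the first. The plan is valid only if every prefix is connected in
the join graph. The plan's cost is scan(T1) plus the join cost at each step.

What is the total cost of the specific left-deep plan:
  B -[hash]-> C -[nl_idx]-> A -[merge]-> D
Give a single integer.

step 1: scan B: cost=100, card=100
step 2: join C via hash
    card(P join C) = 100*50/(25) = 200
    cost = 100 + 2*50*6 + 100 = 800
step 3: join A via nl_idx
    card(P join A) = 200*20/(2) = 2000
    cost = 800 + 200*5 + 2000 = 3800
step 4: join D via merge
    card(P join D) = 2000*80/(80) = 2000
    cost = 3800 + 2000*11 + 80*7 + 2000 + 80 = 28440

28440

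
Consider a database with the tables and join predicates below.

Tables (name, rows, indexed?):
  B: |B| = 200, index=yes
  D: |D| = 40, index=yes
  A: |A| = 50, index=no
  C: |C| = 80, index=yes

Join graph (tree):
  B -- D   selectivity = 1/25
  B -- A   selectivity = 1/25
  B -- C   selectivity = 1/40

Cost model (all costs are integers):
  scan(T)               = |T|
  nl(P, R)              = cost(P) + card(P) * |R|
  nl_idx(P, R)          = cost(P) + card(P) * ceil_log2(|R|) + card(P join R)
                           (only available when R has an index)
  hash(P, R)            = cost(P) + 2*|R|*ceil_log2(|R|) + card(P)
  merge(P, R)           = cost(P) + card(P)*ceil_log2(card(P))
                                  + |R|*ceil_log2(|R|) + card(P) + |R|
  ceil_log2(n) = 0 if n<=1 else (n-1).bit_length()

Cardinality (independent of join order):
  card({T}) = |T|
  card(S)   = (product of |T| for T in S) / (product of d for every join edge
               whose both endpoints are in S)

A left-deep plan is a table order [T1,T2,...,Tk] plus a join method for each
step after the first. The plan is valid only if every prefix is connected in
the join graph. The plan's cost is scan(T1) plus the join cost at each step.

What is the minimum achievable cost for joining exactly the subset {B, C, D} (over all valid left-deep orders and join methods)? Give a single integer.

2000

Selinger DP over subsets of {B,C,D}:
  {B}: scan cost=200, card=200
  {D}: scan cost=40, card=40
  {C}: scan cost=80, card=80
  {BD}: card=320; try (B,nl_idx)→680, (D,hash)→880, (D,nl_idx)→1720, (B,merge)→2120, (D,merge)→2280, (B,hash)→3280 …(+2); best=680 via (B,nl_idx)
  {BC}: card=400; try (B,nl_idx)→1120, (C,hash)→1520, (C,nl_idx)→2000, (B,merge)→2520, (C,merge)→2640, (B,hash)→3360 …(+2); best=1120 via (B,nl_idx)
  {BCD}: card=640; try (D,hash)→2000, (C,hash)→2120, (C,nl_idx)→3560, (D,nl_idx)→4160, (C,merge)→4520, (D,merge)→5400 …(+2); best=2000 via (D,hash)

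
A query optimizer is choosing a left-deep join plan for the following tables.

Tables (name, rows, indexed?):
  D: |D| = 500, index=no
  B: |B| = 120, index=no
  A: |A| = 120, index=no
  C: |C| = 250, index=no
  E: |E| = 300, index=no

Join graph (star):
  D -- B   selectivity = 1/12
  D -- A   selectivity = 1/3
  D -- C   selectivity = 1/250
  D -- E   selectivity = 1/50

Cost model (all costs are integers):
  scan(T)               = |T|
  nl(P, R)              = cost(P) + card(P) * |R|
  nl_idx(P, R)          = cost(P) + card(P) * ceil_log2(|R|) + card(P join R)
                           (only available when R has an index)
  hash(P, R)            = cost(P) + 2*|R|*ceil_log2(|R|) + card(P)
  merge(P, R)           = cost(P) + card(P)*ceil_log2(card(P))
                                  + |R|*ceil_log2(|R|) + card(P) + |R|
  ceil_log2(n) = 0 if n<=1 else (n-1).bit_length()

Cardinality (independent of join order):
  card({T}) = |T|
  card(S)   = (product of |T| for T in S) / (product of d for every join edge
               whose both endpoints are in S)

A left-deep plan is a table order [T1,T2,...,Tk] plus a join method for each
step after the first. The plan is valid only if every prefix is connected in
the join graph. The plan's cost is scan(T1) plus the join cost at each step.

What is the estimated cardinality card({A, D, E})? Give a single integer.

Tables in S: A(120), D(500), E(300)
Edges inside S: D-A(d=3), D-E(d=50)
numerator = 120 * 500 * 300 = 18000000
denominator = 3 * 50 = 150
card(S) = 18000000 / 150 = 120000

120000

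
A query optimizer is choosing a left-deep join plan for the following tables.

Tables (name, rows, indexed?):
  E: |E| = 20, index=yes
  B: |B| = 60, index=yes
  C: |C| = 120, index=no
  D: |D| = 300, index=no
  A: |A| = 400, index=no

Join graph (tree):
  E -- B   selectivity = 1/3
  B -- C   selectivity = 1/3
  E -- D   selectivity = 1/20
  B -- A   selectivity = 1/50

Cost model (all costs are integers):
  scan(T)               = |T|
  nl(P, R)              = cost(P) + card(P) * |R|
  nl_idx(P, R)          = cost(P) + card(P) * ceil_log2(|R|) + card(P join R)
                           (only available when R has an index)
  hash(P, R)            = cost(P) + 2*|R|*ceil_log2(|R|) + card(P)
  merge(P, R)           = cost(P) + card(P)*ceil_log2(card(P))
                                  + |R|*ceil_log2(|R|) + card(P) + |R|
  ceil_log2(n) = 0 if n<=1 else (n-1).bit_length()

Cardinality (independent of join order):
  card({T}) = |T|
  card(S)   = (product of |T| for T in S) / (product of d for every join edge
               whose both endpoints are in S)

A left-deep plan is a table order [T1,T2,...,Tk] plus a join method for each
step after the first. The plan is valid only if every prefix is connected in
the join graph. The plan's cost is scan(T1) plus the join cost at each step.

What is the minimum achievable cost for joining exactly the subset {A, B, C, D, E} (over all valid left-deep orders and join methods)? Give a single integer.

60480

Selinger DP over subsets of {A,B,C,D,E}:
  {E}: scan cost=20, card=20
  {B}: scan cost=60, card=60
  {C}: scan cost=120, card=120
  {D}: scan cost=300, card=300
  {A}: scan cost=400, card=400
  {BE}: card=400; try (E,hash)→320, (B,nl_idx)→540, (B,merge)→560, (E,merge)→600, (E,nl_idx)→760, (B,hash)→760 …(+2); best=320 via (E,hash)
  {DE}: card=300; try (E,hash)→800, (E,nl_idx)→2100, (D,merge)→3140, (E,merge)→3420, (D,hash)→5440, (D,nl)→6020 …(+1); best=800 via (E,hash)
  {BC}: card=2400; try (B,hash)→960, (C,merge)→1440, (B,merge)→1500, (C,hash)→1800, (B,nl_idx)→3240, (C,nl)→7260 …(+1); best=960 via (B,hash)
  {AB}: card=480; try (B,hash)→1520, (B,nl_idx)→3280, (A,merge)→4480, (B,merge)→4820, (A,hash)→7320, (A,nl)→24060 …(+1); best=1520 via (B,hash)
  {BCE}: card=16000; try (C,hash)→2400, (E,hash)→3560, (C,merge)→5280, (E,nl_idx)→28960, (E,merge)→32280, (C,nl)→48320 …(+1); best=2400 via (C,hash)
  {BDE}: card=6000; try (B,hash)→1820, (B,merge)→4220, (D,hash)→6120, (D,merge)→7320, (B,nl_idx)→8600, (B,nl)→18800 …(+1); best=1820 via (B,hash)
  {ABE}: card=3200; try (E,hash)→2200, (E,merge)→6440, (E,nl_idx)→7120, (A,hash)→7920, (A,merge)→8320, (E,nl)→11120 …(+1); best=2200 via (E,hash)
  {ABC}: card=19200; try (C,hash)→3680, (C,merge)→7280, (A,hash)→10560, (A,merge)→36160, (C,nl)→59120, (A,nl)→960960; best=3680 via (C,hash)
  {BCDE}: card=240000; try (C,hash)→9500, (D,hash)→23800, (C,merge)→86780, (D,merge)→245400, (C,nl)→721820, (D,nl)→4802400; best=9500 via (C,hash)
  {ABCE}: card=128000; try (C,hash)→7080, (E,hash)→23080, (A,hash)→25600, (C,merge)→44760, (E,nl_idx)→227680, (A,merge)→246400 …(+4); best=7080 via (C,hash)
  {ABDE}: card=48000; try (D,hash)→10800, (A,hash)→15020, (D,merge)→46800, (A,merge)→89820, (D,nl)→962200, (A,nl)→2401820; best=10800 via (D,hash)
  {ABCDE}: card=1920000; try (C,hash)→60480, (D,hash)→140480, (A,hash)→256700, (C,merge)→827760, (D,merge)→2314080, (A,merge)→4573500 …(+3); best=60480 via (C,hash)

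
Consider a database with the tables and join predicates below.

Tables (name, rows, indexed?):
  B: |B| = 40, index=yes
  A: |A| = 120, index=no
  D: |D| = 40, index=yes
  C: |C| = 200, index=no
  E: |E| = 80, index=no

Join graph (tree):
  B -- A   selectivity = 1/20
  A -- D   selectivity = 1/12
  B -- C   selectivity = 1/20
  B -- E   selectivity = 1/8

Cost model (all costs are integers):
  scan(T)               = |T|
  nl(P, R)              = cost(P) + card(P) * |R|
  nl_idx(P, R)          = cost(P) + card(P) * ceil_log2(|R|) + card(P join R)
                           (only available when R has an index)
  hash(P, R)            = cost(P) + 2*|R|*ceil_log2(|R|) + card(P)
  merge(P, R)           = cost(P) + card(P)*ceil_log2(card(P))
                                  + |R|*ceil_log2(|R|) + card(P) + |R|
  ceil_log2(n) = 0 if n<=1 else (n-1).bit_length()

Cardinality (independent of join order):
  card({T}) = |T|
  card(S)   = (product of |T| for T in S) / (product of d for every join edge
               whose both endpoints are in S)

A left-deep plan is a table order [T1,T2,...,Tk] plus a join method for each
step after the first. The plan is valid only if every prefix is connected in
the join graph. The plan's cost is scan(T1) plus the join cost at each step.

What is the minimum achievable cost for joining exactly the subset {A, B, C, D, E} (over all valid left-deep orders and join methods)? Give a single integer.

14560

Selinger DP over subsets of {A,B,C,D,E}:
  {B}: scan cost=40, card=40
  {A}: scan cost=120, card=120
  {D}: scan cost=40, card=40
  {C}: scan cost=200, card=200
  {E}: scan cost=80, card=80
  {AB}: card=240; try (B,hash)→720, (B,nl_idx)→1080, (A,merge)→1280, (B,merge)→1360, (A,hash)→1760, (A,nl)→4840 …(+1); best=720 via (B,hash)
  {BC}: card=400; try (B,hash)→880, (B,nl_idx)→1800, (C,merge)→2120, (B,merge)→2280, (C,hash)→3280, (C,nl)→8040 …(+1); best=880 via (B,hash)
  {BE}: card=400; try (B,hash)→640, (E,merge)→960, (B,nl_idx)→960, (B,merge)→1000, (E,hash)→1200, (E,nl)→3240 …(+1); best=640 via (B,hash)
  {AD}: card=400; try (D,hash)→720, (D,nl_idx)→1240, (A,merge)→1280, (D,merge)→1360, (A,hash)→1760, (A,nl)→4840 …(+1); best=720 via (D,hash)
  {ABD}: card=800; try (D,hash)→1440, (B,hash)→1600, (D,nl_idx)→2960, (D,merge)→3160, (B,nl_idx)→3920, (B,merge)→5000 …(+2); best=1440 via (D,hash)
  {ABC}: card=2400; try (A,hash)→2960, (C,hash)→4160, (C,merge)→4680, (A,merge)→5840, (C,nl)→48720, (A,nl)→48880; best=2960 via (A,hash)
  {ABE}: card=2400; try (E,hash)→2080, (A,hash)→2720, (E,merge)→3520, (A,merge)→5600, (E,nl)→19920, (A,nl)→48640; best=2080 via (E,hash)
  {BCE}: card=4000; try (E,hash)→2400, (C,hash)→4240, (E,merge)→5520, (C,merge)→6440, (E,nl)→32880, (C,nl)→80640; best=2400 via (E,hash)
  {ABCD}: card=8000; try (C,hash)→5440, (D,hash)→5840, (C,merge)→12040, (D,nl_idx)→25360, (D,merge)→34440, (D,nl)→98960 …(+1); best=5440 via (C,hash)
  {ABDE}: card=8000; try (E,hash)→3360, (D,hash)→4960, (E,merge)→10880, (D,nl_idx)→24480, (D,merge)→33560, (E,nl)→65440 …(+1); best=3360 via (E,hash)
  {ABCE}: card=24000; try (E,hash)→6480, (C,hash)→7680, (A,hash)→8080, (E,merge)→34800, (C,merge)→35080, (A,merge)→55360 …(+3); best=6480 via (E,hash)
  {ABCDE}: card=80000; try (E,hash)→14560, (C,hash)→14560, (D,hash)→30960, (C,merge)→117160, (E,merge)→118080, (D,nl_idx)→230480 …(+4); best=14560 via (E,hash)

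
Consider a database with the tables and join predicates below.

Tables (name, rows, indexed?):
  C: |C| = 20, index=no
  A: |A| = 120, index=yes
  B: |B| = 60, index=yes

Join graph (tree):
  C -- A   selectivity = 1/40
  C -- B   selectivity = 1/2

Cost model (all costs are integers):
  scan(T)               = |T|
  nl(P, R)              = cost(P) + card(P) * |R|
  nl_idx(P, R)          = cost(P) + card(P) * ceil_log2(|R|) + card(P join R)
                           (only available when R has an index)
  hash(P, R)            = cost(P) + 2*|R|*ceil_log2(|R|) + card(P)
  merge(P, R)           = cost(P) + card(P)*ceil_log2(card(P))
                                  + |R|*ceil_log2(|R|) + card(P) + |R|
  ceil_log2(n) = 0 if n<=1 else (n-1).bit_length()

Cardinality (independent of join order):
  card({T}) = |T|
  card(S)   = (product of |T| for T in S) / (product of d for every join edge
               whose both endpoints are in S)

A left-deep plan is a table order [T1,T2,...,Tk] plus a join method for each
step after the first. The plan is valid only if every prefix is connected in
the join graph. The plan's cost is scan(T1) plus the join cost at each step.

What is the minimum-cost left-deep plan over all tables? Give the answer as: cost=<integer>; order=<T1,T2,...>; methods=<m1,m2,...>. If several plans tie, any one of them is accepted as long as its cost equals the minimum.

cost=1000; order=C,A,B; methods=nl_idx,hash

Selinger DP (subsets sized 1..n):
  {C}: scan cost=20, card=20
  {A}: scan cost=120, card=120
  {B}: scan cost=60, card=60
  {AC}: card=60; try (A,nl_idx)→220, (C,hash)→440, (A,merge)→1100, (C,merge)→1200, (A,hash)→1720, (A,nl)→2420 …(+1); best=220 via (A,nl_idx)
  {BC}: card=600; try (C,hash)→320, (B,merge)→560, (C,merge)→600, (B,nl_idx)→740, (B,hash)→760, (B,nl)→1220 …(+1); best=320 via (C,hash)
  {ABC}: card=1800; try (B,hash)→1000, (B,merge)→1060, (B,nl_idx)→2380, (A,hash)→2600, (B,nl)→3820, (A,nl_idx)→6320 …(+2); best=1000 via (B,hash)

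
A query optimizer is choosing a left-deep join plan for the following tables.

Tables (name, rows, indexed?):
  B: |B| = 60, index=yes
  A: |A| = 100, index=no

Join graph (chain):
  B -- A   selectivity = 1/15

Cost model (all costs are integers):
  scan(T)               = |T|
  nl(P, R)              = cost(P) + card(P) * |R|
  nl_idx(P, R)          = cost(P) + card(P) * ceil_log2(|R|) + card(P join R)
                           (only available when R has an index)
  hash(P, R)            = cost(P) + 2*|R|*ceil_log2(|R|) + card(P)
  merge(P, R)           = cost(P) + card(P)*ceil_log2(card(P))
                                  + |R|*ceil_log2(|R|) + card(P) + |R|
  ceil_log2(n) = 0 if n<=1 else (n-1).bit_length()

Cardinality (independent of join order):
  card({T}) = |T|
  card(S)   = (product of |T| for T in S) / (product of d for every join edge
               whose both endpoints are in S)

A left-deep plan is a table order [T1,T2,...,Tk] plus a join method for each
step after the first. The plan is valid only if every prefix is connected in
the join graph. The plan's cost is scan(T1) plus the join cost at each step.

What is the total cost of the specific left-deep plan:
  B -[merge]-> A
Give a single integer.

step 1: scan B: cost=60, card=60
step 2: join A via merge
    card(P join A) = 60*100/(15) = 400
    cost = 60 + 60*6 + 100*7 + 60 + 100 = 1280

1280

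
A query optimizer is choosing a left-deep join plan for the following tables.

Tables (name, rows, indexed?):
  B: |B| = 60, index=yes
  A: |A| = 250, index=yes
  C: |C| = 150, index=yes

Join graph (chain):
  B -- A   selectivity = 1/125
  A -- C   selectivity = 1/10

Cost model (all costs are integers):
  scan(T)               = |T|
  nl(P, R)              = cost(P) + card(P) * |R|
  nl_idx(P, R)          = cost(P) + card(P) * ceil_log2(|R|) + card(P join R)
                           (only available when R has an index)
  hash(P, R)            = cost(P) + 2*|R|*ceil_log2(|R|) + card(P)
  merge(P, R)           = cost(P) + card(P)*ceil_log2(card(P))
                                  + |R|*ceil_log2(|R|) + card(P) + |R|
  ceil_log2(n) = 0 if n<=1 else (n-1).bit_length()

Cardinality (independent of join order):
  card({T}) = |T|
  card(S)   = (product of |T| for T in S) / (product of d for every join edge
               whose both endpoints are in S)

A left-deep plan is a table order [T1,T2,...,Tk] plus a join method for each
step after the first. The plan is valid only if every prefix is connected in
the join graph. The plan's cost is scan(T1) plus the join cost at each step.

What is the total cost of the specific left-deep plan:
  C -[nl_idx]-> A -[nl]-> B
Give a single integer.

230100

step 1: scan C: cost=150, card=150
step 2: join A via nl_idx
    card(P join A) = 150*250/(10) = 3750
    cost = 150 + 150*8 + 3750 = 5100
step 3: join B via nl
    card(P join B) = 3750*60/(125) = 1800
    cost = 5100 + 3750*60 = 230100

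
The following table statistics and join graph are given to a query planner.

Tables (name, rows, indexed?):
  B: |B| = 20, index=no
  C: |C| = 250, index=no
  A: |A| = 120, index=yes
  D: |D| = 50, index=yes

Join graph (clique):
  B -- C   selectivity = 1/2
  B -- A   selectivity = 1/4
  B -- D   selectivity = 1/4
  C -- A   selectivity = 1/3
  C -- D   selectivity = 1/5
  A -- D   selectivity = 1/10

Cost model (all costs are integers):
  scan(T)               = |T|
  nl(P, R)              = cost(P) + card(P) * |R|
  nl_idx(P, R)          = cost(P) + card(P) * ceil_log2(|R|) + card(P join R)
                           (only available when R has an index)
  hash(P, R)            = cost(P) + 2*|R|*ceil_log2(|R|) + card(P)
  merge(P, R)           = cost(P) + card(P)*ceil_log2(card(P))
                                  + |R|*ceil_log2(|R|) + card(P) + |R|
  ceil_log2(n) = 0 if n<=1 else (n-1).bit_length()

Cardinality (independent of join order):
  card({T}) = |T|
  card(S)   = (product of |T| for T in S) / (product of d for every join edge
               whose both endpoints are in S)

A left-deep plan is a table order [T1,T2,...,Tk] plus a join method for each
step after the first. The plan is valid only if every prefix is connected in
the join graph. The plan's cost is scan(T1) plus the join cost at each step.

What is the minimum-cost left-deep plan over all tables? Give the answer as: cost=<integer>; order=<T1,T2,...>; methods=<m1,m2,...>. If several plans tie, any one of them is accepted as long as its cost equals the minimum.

cost=6390; order=A,B,D,C; methods=hash,hash,hash

Selinger DP (subsets sized 1..n):
  {B}: scan cost=20, card=20
  {C}: scan cost=250, card=250
  {A}: scan cost=120, card=120
  {D}: scan cost=50, card=50
  {BC}: card=2500; try (B,hash)→700, (C,merge)→2390, (B,merge)→2620, (C,hash)→4040, (C,nl)→5020, (B,nl)→5250; best=700 via (B,hash)
  {AB}: card=600; try (B,hash)→440, (A,nl_idx)→760, (A,merge)→1100, (B,merge)→1200, (A,hash)→1720, (A,nl)→2420 …(+1); best=440 via (B,hash)
  {BD}: card=250; try (B,hash)→300, (D,nl_idx)→390, (D,merge)→490, (B,merge)→520, (D,hash)→640, (D,nl)→1020 …(+1); best=300 via (B,hash)
  {AC}: card=10000; try (A,hash)→2180, (C,merge)→3330, (A,merge)→3460, (C,hash)→4240, (A,nl_idx)→12000, (C,nl)→30120 …(+1); best=2180 via (A,hash)
  {CD}: card=2500; try (D,hash)→1100, (C,merge)→2650, (D,merge)→2850, (C,hash)→4100, (D,nl_idx)→4250, (C,nl)→12550 …(+1); best=1100 via (D,hash)
  {AD}: card=600; try (D,hash)→840, (A,nl_idx)→1000, (A,merge)→1360, (D,merge)→1430, (D,nl_idx)→1440, (A,hash)→1780 …(+2); best=840 via (D,hash)
  {ABC}: card=25000; try (A,hash)→4880, (C,hash)→5040, (C,merge)→9290, (B,hash)→12380, (A,merge)→34160, (A,nl_idx)→43200 …(+4); best=4880 via (A,hash)
  {BCD}: card=6250; try (D,hash)→3800, (B,hash)→3800, (C,hash)→4550, (C,merge)→4800, (D,nl_idx)→21950, (D,merge)→33550 …(+4); best=3800 via (D,hash)
  {ABD}: card=750; try (D,hash)→1640, (B,hash)→1640, (A,hash)→2230, (A,nl_idx)→2800, (A,merge)→3510, (D,nl_idx)→4790 …(+5); best=1640 via (D,hash)
  {ACD}: card=10000; try (A,hash)→5280, (C,hash)→5440, (C,merge)→9690, (D,hash)→12780, (A,nl_idx)→28600, (A,merge)→34560 …(+5); best=5280 via (A,hash)
  {ABCD}: card=6250; try (C,hash)→6390, (A,hash)→11730, (C,merge)→12140, (B,hash)→15480, (D,hash)→30480, (A,nl_idx)→53800 …(+8); best=6390 via (C,hash)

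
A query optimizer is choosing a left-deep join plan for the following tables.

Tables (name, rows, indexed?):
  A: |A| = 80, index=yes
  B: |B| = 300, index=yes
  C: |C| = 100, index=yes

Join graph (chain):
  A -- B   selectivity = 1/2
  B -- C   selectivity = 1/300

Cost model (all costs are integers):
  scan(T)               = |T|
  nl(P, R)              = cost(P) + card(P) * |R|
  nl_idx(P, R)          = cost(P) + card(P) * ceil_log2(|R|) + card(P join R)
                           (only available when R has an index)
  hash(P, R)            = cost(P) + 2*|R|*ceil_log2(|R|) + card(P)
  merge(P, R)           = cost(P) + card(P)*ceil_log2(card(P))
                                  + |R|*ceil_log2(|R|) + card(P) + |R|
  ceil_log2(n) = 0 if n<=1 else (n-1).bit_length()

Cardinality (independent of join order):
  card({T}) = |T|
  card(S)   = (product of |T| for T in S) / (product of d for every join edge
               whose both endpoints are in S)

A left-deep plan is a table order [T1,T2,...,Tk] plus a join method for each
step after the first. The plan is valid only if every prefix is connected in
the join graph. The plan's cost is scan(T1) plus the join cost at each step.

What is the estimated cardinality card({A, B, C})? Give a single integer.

Tables in S: A(80), B(300), C(100)
Edges inside S: A-B(d=2), B-C(d=300)
numerator = 80 * 300 * 100 = 2400000
denominator = 2 * 300 = 600
card(S) = 2400000 / 600 = 4000

4000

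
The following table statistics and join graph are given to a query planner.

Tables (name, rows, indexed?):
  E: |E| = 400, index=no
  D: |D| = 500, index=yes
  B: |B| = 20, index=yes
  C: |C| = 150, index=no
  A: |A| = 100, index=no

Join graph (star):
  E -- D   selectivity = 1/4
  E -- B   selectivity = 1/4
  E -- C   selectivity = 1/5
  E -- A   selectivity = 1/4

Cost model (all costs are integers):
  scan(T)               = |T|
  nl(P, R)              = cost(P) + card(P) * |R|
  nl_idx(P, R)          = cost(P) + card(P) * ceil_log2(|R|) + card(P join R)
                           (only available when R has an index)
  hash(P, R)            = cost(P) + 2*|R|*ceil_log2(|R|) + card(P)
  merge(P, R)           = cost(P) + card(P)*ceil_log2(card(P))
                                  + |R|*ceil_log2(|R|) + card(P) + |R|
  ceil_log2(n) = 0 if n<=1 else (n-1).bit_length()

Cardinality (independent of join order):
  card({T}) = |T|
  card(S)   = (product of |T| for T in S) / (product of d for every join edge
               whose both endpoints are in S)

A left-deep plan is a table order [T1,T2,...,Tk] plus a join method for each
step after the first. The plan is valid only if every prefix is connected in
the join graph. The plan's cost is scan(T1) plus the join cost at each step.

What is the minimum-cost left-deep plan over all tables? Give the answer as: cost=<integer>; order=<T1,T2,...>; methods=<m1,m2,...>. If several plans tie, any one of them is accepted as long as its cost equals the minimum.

Selinger DP (subsets sized 1..n):
  {E}: scan cost=400, card=400
  {D}: scan cost=500, card=500
  {B}: scan cost=20, card=20
  {C}: scan cost=150, card=150
  {A}: scan cost=100, card=100
  {DE}: card=50000; try (E,hash)→8200, (D,merge)→9400, (E,merge)→9500, (D,hash)→9800, (D,nl_idx)→54000, (D,nl)→200400 …(+1); best=8200 via (E,hash)
  {BE}: card=2000; try (B,hash)→1000, (E,merge)→4140, (B,nl_idx)→4400, (B,merge)→4520, (E,hash)→7240, (E,nl)→8020 …(+1); best=1000 via (B,hash)
  {CE}: card=12000; try (C,hash)→3200, (E,merge)→5500, (C,merge)→5750, (E,hash)→7500, (E,nl)→60150, (C,nl)→60400; best=3200 via (C,hash)
  {AE}: card=10000; try (A,hash)→2200, (E,merge)→4900, (A,merge)→5200, (E,hash)→7400, (E,nl)→40100, (A,nl)→40400; best=2200 via (A,hash)
  {BDE}: card=250000; try (D,hash)→12000, (D,merge)→30000, (B,hash)→58400, (D,nl_idx)→269000, (B,nl_idx)→508200, (B,merge)→858320 …(+2); best=12000 via (D,hash)
  {CDE}: card=1500000; try (D,hash)→24200, (C,hash)→60600, (D,merge)→188200, (C,merge)→859550, (D,nl_idx)→1611200, (D,nl)→6003200 …(+1); best=24200 via (D,hash)
  {ADE}: card=1250000; try (D,hash)→21200, (A,hash)→59600, (D,merge)→157200, (A,merge)→859000, (D,nl_idx)→1342200, (D,nl)→5002200 …(+1); best=21200 via (D,hash)
  {BCE}: card=60000; try (C,hash)→5400, (B,hash)→15400, (C,merge)→26350, (B,nl_idx)→123200, (B,merge)→183320, (B,nl)→243200 …(+1); best=5400 via (C,hash)
  {ABE}: card=50000; try (A,hash)→4400, (B,hash)→12400, (A,merge)→25800, (B,nl_idx)→102200, (B,merge)→152320, (A,nl)→201000 …(+1); best=4400 via (A,hash)
  {ACE}: card=300000; try (C,hash)→14600, (A,hash)→16600, (C,merge)→153550, (A,merge)→184000, (A,nl)→1203200, (C,nl)→1502200; best=14600 via (C,hash)
  {BCDE}: card=7500000; try (D,hash)→74400, (C,hash)→264400, (D,merge)→1030400, (B,hash)→1524400, (C,merge)→4763350, (D,nl_idx)→8045400 …(+5); best=74400 via (D,hash)
  {ABDE}: card=6250000; try (D,hash)→63400, (A,hash)→263400, (D,merge)→859400, (B,hash)→1271400, (A,merge)→4762800, (D,nl_idx)→6704400 …(+5); best=63400 via (D,hash)
  {ACDE}: card=37500000; try (D,hash)→323600, (C,hash)→1273600, (A,hash)→1525600, (D,merge)→6019600, (C,merge)→27522550, (A,merge)→33025000 …(+4); best=323600 via (D,hash)
  {ABCE}: card=1500000; try (C,hash)→56800, (A,hash)→66800, (B,hash)→314800, (C,merge)→855750, (A,merge)→1026200, (B,nl_idx)→3014600 …(+4); best=56800 via (C,hash)
  {ABCDE}: card=187500000; try (D,hash)→1565800, (C,hash)→6315800, (A,hash)→7575800, (D,merge)→33061800, (B,hash)→37823800, (C,merge)→150064750 …(+8); best=1565800 via (D,hash)

cost=1565800; order=E,B,A,C,D; methods=hash,hash,hash,hash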